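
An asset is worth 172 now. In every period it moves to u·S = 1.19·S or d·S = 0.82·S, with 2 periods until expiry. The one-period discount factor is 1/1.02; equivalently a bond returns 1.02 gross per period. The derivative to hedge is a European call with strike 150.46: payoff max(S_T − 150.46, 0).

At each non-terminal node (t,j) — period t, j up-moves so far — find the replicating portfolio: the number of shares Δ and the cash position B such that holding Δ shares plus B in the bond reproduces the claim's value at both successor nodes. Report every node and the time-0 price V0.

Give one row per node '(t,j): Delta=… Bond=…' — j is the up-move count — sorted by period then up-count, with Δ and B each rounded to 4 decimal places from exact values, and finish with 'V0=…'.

(0,0): Delta=0.7536 Bond=-95.1794
(1,0): Delta=0.3330 Bond=-37.7574
(1,1): Delta=1.0000 Bond=-147.5098
V0=34.4451

The replicating-portfolio and risk-neutral prices coincide; use p* = (1.02−0.82)/(1.19−0.82) = 0.5405 for the latter.
Terminal payoffs: V(2,0)=0.0000, V(2,1)=17.3776, V(2,2)=93.1092
(1,0): S=141.0400. Δ = (V_up−V_dn)/(S_up−S_dn) = (17.3776−0.0000)/(167.8376−115.6528) = 0.3330. V = [p*·17.3776 + (1−p*)·0.0000]/1.02 = 9.2091. B = V − Δ·S = -37.7574.
(1,1): S=204.6800. Δ = (V_up−V_dn)/(S_up−S_dn) = (93.1092−17.3776)/(243.5692−167.8376) = 1.0000. V = [p*·93.1092 + (1−p*)·17.3776]/1.02 = 57.1702. B = V − Δ·S = -147.5098.
(0,0): S=172.0000. Δ = (V_up−V_dn)/(S_up−S_dn) = (57.1702−9.2091)/(204.6800−141.0400) = 0.7536. V = [p*·57.1702 + (1−p*)·9.2091]/1.02 = 34.4451. B = V − Δ·S = -95.1794.
Check: Δ(0,0)·S0 + B(0,0) = 34.4451 = V0.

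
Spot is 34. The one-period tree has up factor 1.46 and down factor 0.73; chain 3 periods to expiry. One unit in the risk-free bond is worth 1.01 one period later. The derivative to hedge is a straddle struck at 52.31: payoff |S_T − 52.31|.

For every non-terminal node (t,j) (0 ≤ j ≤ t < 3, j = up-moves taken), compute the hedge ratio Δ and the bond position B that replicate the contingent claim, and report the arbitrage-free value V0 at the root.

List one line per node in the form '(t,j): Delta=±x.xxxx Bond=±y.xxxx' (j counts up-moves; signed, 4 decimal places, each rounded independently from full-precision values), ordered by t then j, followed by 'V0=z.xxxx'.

No-arbitrage ⇒ martingale measure with p* = (R−d)/(u−d) = 0.3836.
Terminal values V(3,·): V(3,0)=39.0834, V(3,1)=25.8568, V(3,2)=0.5963, V(3,3)=53.5026
  t=2,j=0: stock 18.1186 → up 26.4532 (V=25.8568), down 13.2266 (V=39.0834). Price 33.6735; hedge Δ=-1.0000, bond B=51.7921.
  t=2,j=1: stock 36.2372 → up 52.9063 (V=0.5963), down 26.4532 (V=25.8568). Price 16.0078; hedge Δ=-0.9549, bond B=50.6113.
  t=2,j=2: stock 72.4744 → up 105.8126 (V=53.5026), down 52.9063 (V=0.5963). Price 20.6823; hedge Δ=1.0000, bond B=-51.7921.
  t=1,j=0: stock 24.8200 → up 36.2372 (V=16.0078), down 18.1186 (V=33.6735). Price 26.6313; hedge Δ=-0.9750, bond B=50.8309.
  t=1,j=1: stock 49.6400 → up 72.4744 (V=20.6823), down 36.2372 (V=16.0078). Price 17.6245; hedge Δ=0.1290, bond B=11.2211.
  t=0,j=0: stock 34.0000 → up 49.6400 (V=17.6245), down 24.8200 (V=26.6313). Price 22.9472; hedge Δ=-0.3629, bond B=35.2852.
The time-0 hedge costs 22.9472, which is the no-arbitrage price.

(0,0): Delta=-0.3629 Bond=35.2852
(1,0): Delta=-0.9750 Bond=50.8309
(1,1): Delta=0.1290 Bond=11.2211
(2,0): Delta=-1.0000 Bond=51.7921
(2,1): Delta=-0.9549 Bond=50.6113
(2,2): Delta=1.0000 Bond=-51.7921
V0=22.9472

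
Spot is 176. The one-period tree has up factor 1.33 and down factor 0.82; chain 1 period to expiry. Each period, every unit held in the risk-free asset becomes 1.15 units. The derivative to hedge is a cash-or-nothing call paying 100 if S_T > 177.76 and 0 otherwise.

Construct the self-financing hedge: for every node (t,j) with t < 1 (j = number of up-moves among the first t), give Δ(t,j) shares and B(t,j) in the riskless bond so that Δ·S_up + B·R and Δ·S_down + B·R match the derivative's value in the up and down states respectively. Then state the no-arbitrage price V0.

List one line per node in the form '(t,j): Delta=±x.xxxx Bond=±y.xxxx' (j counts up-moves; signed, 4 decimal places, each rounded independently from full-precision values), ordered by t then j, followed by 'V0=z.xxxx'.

(0,0): Delta=1.1141 Bond=-139.8124
V0=56.2660

Risk-neutral probability p* = (R−d)/(u−d) = (1.15−0.82)/(1.33−0.82) = 0.6471.
Payoff layer (t=1): V(1,0)=0.0000, V(1,1)=100.0000
Node (0,0) S=176.0000: V=(p*·100.0000+(1−p*)·0.0000)/1.15=56.2660; Δ=(100.0000−0.0000)/(234.0800−144.3200)=1.1141; B=V−Δ·S=-139.8124
Each (Δ,B) replicates both successor values, so the strategy is self-financing and V0 is arbitrage-free.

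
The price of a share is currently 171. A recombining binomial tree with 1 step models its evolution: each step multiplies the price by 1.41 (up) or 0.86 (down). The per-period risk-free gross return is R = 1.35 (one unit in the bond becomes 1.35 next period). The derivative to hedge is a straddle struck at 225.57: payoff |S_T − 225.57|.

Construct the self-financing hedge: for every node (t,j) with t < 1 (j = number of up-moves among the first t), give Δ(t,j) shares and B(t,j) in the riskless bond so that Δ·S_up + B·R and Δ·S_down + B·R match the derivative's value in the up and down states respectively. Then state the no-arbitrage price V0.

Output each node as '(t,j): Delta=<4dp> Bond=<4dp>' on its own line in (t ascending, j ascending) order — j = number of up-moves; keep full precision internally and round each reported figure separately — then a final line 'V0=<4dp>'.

No-arbitrage ⇒ martingale measure with p* = (R−d)/(u−d) = 0.8909.
Terminal values V(1,·): V(1,0)=78.5100, V(1,1)=15.5400
Node (0,0) S=171.0000: V=(p*·15.5400+(1−p*)·78.5100)/1.35=16.5996; Δ=(15.5400−78.5100)/(241.1100−147.0600)=-0.6695; B=V−Δ·S=131.0905
Self-financing check: at every node Δ·S+B equals the discounted successor values.

(0,0): Delta=-0.6695 Bond=131.0905
V0=16.5996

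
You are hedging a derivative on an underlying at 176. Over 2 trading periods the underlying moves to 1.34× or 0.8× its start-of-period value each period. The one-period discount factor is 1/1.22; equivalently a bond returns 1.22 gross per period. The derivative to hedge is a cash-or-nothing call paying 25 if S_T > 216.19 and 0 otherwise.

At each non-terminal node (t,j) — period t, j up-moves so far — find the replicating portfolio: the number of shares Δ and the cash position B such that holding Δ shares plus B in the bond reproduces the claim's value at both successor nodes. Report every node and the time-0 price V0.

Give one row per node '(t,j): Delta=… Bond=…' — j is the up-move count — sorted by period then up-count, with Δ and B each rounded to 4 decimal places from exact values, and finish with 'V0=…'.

No-arbitrage ⇒ martingale measure with p* = (R−d)/(u−d) = 0.7778.
Terminal values V(2,·): V(2,0)=0.0000, V(2,1)=0.0000, V(2,2)=25.0000
(1,0): S=140.8000. Δ = (V_up−V_dn)/(S_up−S_dn) = (0.0000−0.0000)/(188.6720−112.6400) = 0.0000. V = [p*·0.0000 + (1−p*)·0.0000]/1.22 = 0.0000. B = V − Δ·S = 0.0000.
(1,1): S=235.8400. Δ = (V_up−V_dn)/(S_up−S_dn) = (25.0000−0.0000)/(316.0256−188.6720) = 0.1963. V = [p*·25.0000 + (1−p*)·0.0000]/1.22 = 15.9381. B = V − Δ·S = -30.3582.
(0,0): S=176.0000. Δ = (V_up−V_dn)/(S_up−S_dn) = (15.9381−0.0000)/(235.8400−140.8000) = 0.1677. V = [p*·15.9381 + (1−p*)·0.0000]/1.22 = 10.1609. B = V − Δ·S = -19.3541.
Check: Δ(0,0)·S0 + B(0,0) = 10.1609 = V0.

(0,0): Delta=0.1677 Bond=-19.3541
(1,0): Delta=0.0000 Bond=0.0000
(1,1): Delta=0.1963 Bond=-30.3582
V0=10.1609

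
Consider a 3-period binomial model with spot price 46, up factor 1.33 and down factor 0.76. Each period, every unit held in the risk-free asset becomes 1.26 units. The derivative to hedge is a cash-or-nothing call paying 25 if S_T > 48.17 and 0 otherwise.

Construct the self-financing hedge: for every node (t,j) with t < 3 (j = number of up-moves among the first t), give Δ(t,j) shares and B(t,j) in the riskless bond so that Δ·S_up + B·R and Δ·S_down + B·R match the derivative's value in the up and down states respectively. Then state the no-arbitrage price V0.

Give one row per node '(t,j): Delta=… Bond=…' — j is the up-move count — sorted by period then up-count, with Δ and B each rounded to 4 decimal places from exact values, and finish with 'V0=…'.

(0,0): Delta=0.1294 Bond=6.0264
(1,0): Delta=0.8734 Bond=-18.4176
(1,1): Delta=0.0699 Bond=11.2347
(2,0): Delta=0.0000 Bond=0.0000
(2,1): Delta=0.9433 Bond=-26.4550
(2,2): Delta=0.0000 Bond=19.8413
V0=11.9785

No-arbitrage ⇒ martingale measure with p* = (R−d)/(u−d) = 0.8772.
Terminal values V(3,·): V(3,0)=0.0000, V(3,1)=0.0000, V(3,2)=25.0000, V(3,3)=25.0000
Node (2,0) S=26.5696: V=(p*·0.0000+(1−p*)·0.0000)/1.26=0.0000; Δ=(0.0000−0.0000)/(35.3376−20.1929)=0.0000; B=V−Δ·S=0.0000
Node (2,1) S=46.4968: V=(p*·25.0000+(1−p*)·0.0000)/1.26=17.4046; Δ=(25.0000−0.0000)/(61.8407−35.3376)=0.9433; B=V−Δ·S=-26.4550
Node (2,2) S=81.3694: V=(p*·25.0000+(1−p*)·25.0000)/1.26=19.8413; Δ=(25.0000−25.0000)/(108.2213−61.8407)=0.0000; B=V−Δ·S=19.8413
Node (1,0) S=34.9600: V=(p*·17.4046+(1−p*)·0.0000)/1.26=12.1168; Δ=(17.4046−0.0000)/(46.4968−26.5696)=0.8734; B=V−Δ·S=-18.4176
Node (1,1) S=61.1800: V=(p*·19.8413+(1−p*)·17.4046)/1.26=15.5095; Δ=(19.8413−17.4046)/(81.3694−46.4968)=0.0699; B=V−Δ·S=11.2347
Node (0,0) S=46.0000: V=(p*·15.5095+(1−p*)·12.1168)/1.26=11.9785; Δ=(15.5095−12.1168)/(61.1800−34.9600)=0.1294; B=V−Δ·S=6.0264
Check: Δ(0,0)·S0 + B(0,0) = 11.9785 = V0.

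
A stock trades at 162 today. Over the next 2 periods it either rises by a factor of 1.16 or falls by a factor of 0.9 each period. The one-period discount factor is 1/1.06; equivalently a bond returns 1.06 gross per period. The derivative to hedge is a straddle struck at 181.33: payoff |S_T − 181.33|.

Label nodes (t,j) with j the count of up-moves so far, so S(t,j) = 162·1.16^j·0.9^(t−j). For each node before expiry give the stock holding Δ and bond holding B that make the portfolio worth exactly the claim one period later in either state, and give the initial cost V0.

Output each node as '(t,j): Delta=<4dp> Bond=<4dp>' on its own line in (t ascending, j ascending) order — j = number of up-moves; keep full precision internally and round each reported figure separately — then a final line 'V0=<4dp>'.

Risk-neutral probability p* = (R−d)/(u−d) = (1.06−0.9)/(1.16−0.9) = 0.6154.
Terminal payoffs: V(2,0)=50.1100, V(2,1)=12.2020, V(2,2)=36.6572
Node (1,0) S=145.8000: V=(p*·12.2020+(1−p*)·50.1100)/1.06=25.2660; Δ=(12.2020−50.1100)/(169.1280−131.2200)=-1.0000; B=V−Δ·S=171.0660
Node (1,1) S=187.9200: V=(p*·36.6572+(1−p*)·12.2020)/1.06=25.7088; Δ=(36.6572−12.2020)/(217.9872−169.1280)=0.5005; B=V−Δ·S=-68.3496
Node (0,0) S=162.0000: V=(p*·25.7088+(1−p*)·25.2660)/1.06=24.0929; Δ=(25.7088−25.2660)/(187.9200−145.8000)=0.0105; B=V−Δ·S=22.3899
The time-0 hedge costs 24.0929, which is the no-arbitrage price.

(0,0): Delta=0.0105 Bond=22.3899
(1,0): Delta=-1.0000 Bond=171.0660
(1,1): Delta=0.5005 Bond=-68.3496
V0=24.0929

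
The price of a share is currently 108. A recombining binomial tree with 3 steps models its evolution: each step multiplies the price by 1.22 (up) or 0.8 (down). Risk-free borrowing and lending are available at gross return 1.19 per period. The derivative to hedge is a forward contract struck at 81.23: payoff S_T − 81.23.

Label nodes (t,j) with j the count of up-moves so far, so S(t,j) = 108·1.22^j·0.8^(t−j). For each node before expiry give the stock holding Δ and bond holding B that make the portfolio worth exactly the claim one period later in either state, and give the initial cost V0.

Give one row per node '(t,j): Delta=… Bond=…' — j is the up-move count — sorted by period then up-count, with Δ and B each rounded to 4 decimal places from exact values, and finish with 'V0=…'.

(0,0): Delta=1.0000 Bond=-48.2032
(1,0): Delta=1.0000 Bond=-57.3618
(1,1): Delta=1.0000 Bond=-57.3618
(2,0): Delta=1.0000 Bond=-68.2605
(2,1): Delta=1.0000 Bond=-68.2605
(2,2): Delta=1.0000 Bond=-68.2605
V0=59.7968

Since d<R<u, set p* = (R−d)/(u−d) = 0.9286; price each node as the discounted p*-expectation of its children.
Terminal payoffs: V(3,0)=-25.9340, V(3,1)=3.0964, V(3,2)=47.3678, V(3,3)=114.8816
  t=2,j=0: stock 69.1200 → up 84.3264 (V=3.0964), down 55.2960 (V=-25.9340). Price 0.8595; hedge Δ=1.0000, bond B=-68.2605.
  t=2,j=1: stock 105.4080 → up 128.5978 (V=47.3678), down 84.3264 (V=3.0964). Price 37.1475; hedge Δ=1.0000, bond B=-68.2605.
  t=2,j=2: stock 160.7472 → up 196.1116 (V=114.8816), down 128.5978 (V=47.3678). Price 92.4867; hedge Δ=1.0000, bond B=-68.2605.
  t=1,j=0: stock 86.4000 → up 105.4080 (V=37.1475), down 69.1200 (V=0.8595). Price 29.0382; hedge Δ=1.0000, bond B=-57.3618.
  t=1,j=1: stock 131.7600 → up 160.7472 (V=92.4867), down 105.4080 (V=37.1475). Price 74.3982; hedge Δ=1.0000, bond B=-57.3618.
  t=0,j=0: stock 108.0000 → up 131.7600 (V=74.3982), down 86.4000 (V=29.0382). Price 59.7968; hedge Δ=1.0000, bond B=-48.2032.
Root portfolio cost Δ·108+B reproduces V0=59.7968.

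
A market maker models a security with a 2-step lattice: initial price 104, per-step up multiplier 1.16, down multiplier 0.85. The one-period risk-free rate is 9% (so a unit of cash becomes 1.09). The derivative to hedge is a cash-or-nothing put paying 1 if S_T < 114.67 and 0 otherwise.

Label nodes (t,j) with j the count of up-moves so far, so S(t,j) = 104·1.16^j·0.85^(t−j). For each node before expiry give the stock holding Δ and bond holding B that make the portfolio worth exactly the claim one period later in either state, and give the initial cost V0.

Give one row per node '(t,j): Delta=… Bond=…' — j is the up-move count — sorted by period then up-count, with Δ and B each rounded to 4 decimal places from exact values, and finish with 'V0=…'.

Under the risk-neutral measure, an up-move has probability p* = (R−d)/(u−d) = 0.7742 and values discount at R = 1.09.
At expiry t=2: V(2,0)=1.0000, V(2,1)=1.0000, V(2,2)=0.0000
(1,0): S=88.4000. Δ = (V_up−V_dn)/(S_up−S_dn) = (1.0000−1.0000)/(102.5440−75.1400) = 0.0000. V = [p*·1.0000 + (1−p*)·1.0000]/1.09 = 0.9174. B = V − Δ·S = 0.9174.
(1,1): S=120.6400. Δ = (V_up−V_dn)/(S_up−S_dn) = (0.0000−1.0000)/(139.9424−102.5440) = -0.0267. V = [p*·0.0000 + (1−p*)·1.0000]/1.09 = 0.2072. B = V − Δ·S = 3.4330.
(0,0): S=104.0000. Δ = (V_up−V_dn)/(S_up−S_dn) = (0.2072−0.9174)/(120.6400−88.4000) = -0.0220. V = [p*·0.2072 + (1−p*)·0.9174]/1.09 = 0.3372. B = V − Δ·S = 2.6284.
Self-financing check: at every node Δ·S+B equals the discounted successor values.

(0,0): Delta=-0.0220 Bond=2.6284
(1,0): Delta=0.0000 Bond=0.9174
(1,1): Delta=-0.0267 Bond=3.4330
V0=0.3372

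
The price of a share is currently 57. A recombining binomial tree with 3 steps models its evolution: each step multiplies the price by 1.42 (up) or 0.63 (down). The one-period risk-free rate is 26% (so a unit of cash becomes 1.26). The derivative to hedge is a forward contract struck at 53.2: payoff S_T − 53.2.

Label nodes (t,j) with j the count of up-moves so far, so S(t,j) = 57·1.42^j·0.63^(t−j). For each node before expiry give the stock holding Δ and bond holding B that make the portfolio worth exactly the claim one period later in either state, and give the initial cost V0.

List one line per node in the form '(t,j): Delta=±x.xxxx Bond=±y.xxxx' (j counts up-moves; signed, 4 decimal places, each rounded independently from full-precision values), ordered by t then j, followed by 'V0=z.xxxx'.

(0,0): Delta=1.0000 Bond=-26.5950
(1,0): Delta=1.0000 Bond=-33.5097
(1,1): Delta=1.0000 Bond=-33.5097
(2,0): Delta=1.0000 Bond=-42.2222
(2,1): Delta=1.0000 Bond=-42.2222
(2,2): Delta=1.0000 Bond=-42.2222
V0=30.4050

No-arbitrage ⇒ martingale measure with p* = (R−d)/(u−d) = 0.7975.
Terminal values V(3,·): V(3,0)=-38.9473, V(3,1)=-21.0749, V(3,2)=19.2089, V(3,3)=110.0074
  t=2,j=0: stock 22.6233 → up 32.1251 (V=-21.0749), down 14.2527 (V=-38.9473). Price -19.5989; hedge Δ=1.0000, bond B=-42.2222.
  t=2,j=1: stock 50.9922 → up 72.4089 (V=19.2089), down 32.1251 (V=-21.0749). Price 8.7700; hedge Δ=1.0000, bond B=-42.2222.
  t=2,j=2: stock 114.9348 → up 163.2074 (V=110.0074), down 72.4089 (V=19.2089). Price 72.7126; hedge Δ=1.0000, bond B=-42.2222.
  t=1,j=0: stock 35.9100 → up 50.9922 (V=8.7700), down 22.6233 (V=-19.5989). Price 2.4003; hedge Δ=1.0000, bond B=-33.5097.
  t=1,j=1: stock 80.9400 → up 114.9348 (V=72.7126), down 50.9922 (V=8.7700). Price 47.4303; hedge Δ=1.0000, bond B=-33.5097.
  t=0,j=0: stock 57.0000 → up 80.9400 (V=47.4303), down 35.9100 (V=2.4003). Price 30.4050; hedge Δ=1.0000, bond B=-26.5950.
Self-financing check: at every node Δ·S+B equals the discounted successor values.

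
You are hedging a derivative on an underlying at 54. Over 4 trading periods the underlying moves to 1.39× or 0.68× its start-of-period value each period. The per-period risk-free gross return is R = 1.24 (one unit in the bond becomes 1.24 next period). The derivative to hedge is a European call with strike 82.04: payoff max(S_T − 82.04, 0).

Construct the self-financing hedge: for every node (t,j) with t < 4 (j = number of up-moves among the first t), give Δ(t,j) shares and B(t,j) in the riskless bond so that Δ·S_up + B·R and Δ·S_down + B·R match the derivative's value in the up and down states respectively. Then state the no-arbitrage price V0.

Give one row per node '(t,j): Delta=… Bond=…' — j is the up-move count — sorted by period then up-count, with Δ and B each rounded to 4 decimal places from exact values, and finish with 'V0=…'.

(0,0): Delta=0.7806 Bond=-19.6742
(1,0): Delta=0.2572 Bond=-5.1799
(1,1): Delta=0.8491 Bond=-29.5432
(2,0): Delta=0.0000 Bond=0.0000
(2,1): Delta=0.2909 Bond=-8.1436
(2,2): Delta=0.9223 Bond=-44.2648
(3,0): Delta=0.0000 Bond=0.0000
(3,1): Delta=0.0000 Bond=0.0000
(3,2): Delta=0.3291 Bond=-12.8029
(3,3): Delta=1.0000 Bond=-66.1613
V0=22.4756

Risk-neutral probability p* = (R−d)/(u−d) = (1.24−0.68)/(1.39−0.68) = 0.7887.
Terminal values V(4,·): V(4,0)=0.0000, V(4,1)=0.0000, V(4,2)=0.0000, V(4,3)=16.5759, V(4,4)=119.5426
(3,0): S=16.9793. Δ = (V_up−V_dn)/(S_up−S_dn) = (0.0000−0.0000)/(23.6013−11.5459) = 0.0000. V = [p*·0.0000 + (1−p*)·0.0000]/1.24 = 0.0000. B = V − Δ·S = 0.0000.
(3,1): S=34.7077. Δ = (V_up−V_dn)/(S_up−S_dn) = (0.0000−0.0000)/(48.2438−23.6013) = 0.0000. V = [p*·0.0000 + (1−p*)·0.0000]/1.24 = 0.0000. B = V − Δ·S = 0.0000.
(3,2): S=70.9467. Δ = (V_up−V_dn)/(S_up−S_dn) = (16.5759−0.0000)/(98.6159−48.2438) = 0.3291. V = [p*·16.5759 + (1−p*)·0.0000]/1.24 = 10.5435. B = V − Δ·S = -12.8029.
(3,3): S=145.0234. Δ = (V_up−V_dn)/(S_up−S_dn) = (119.5426−16.5759)/(201.5826−98.6159) = 1.0000. V = [p*·119.5426 + (1−p*)·16.5759]/1.24 = 78.8621. B = V − Δ·S = -66.1613.
(2,0): S=24.9696. Δ = (V_up−V_dn)/(S_up−S_dn) = (0.0000−0.0000)/(34.7077−16.9793) = 0.0000. V = [p*·0.0000 + (1−p*)·0.0000]/1.24 = 0.0000. B = V − Δ·S = 0.0000.
(2,1): S=51.0408. Δ = (V_up−V_dn)/(S_up−S_dn) = (10.5435−0.0000)/(70.9467−34.7077) = 0.2909. V = [p*·10.5435 + (1−p*)·0.0000]/1.24 = 6.7065. B = V − Δ·S = -8.1436.
(2,2): S=104.3334. Δ = (V_up−V_dn)/(S_up−S_dn) = (78.8621−10.5435)/(145.0234−70.9467) = 0.9223. V = [p*·78.8621 + (1−p*)·10.5435]/1.24 = 51.9586. B = V − Δ·S = -44.2648.
(1,0): S=36.7200. Δ = (V_up−V_dn)/(S_up−S_dn) = (6.7065−0.0000)/(51.0408−24.9696) = 0.2572. V = [p*·6.7065 + (1−p*)·0.0000]/1.24 = 4.2658. B = V − Δ·S = -5.1799.
(1,1): S=75.0600. Δ = (V_up−V_dn)/(S_up−S_dn) = (51.9586−6.7065)/(104.3334−51.0408) = 0.8491. V = [p*·51.9586 + (1−p*)·6.7065]/1.24 = 34.1922. B = V − Δ·S = -29.5432.
(0,0): S=54.0000. Δ = (V_up−V_dn)/(S_up−S_dn) = (34.1922−4.2658)/(75.0600−36.7200) = 0.7806. V = [p*·34.1922 + (1−p*)·4.2658]/1.24 = 22.4756. B = V − Δ·S = -19.6742.
Each (Δ,B) replicates both successor values, so the strategy is self-financing and V0 is arbitrage-free.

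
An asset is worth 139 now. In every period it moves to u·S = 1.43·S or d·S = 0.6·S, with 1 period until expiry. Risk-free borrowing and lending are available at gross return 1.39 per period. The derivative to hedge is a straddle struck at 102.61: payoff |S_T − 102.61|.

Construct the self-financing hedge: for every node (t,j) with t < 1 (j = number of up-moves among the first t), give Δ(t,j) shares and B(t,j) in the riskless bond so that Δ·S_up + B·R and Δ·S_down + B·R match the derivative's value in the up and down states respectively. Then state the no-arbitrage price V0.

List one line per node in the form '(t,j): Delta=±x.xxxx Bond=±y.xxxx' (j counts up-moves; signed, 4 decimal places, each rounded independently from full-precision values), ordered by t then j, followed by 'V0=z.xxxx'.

Under the risk-neutral measure, an up-move has probability p* = (R−d)/(u−d) = 0.9518 and values discount at R = 1.39.
Payoff layer (t=1): V(1,0)=19.2100, V(1,1)=96.1600
Node (0,0) S=139.0000: V=(p*·96.1600+(1−p*)·19.2100)/1.39=66.5119; Δ=(96.1600−19.2100)/(198.7700−83.4000)=0.6670; B=V−Δ·S=-26.1989
The time-0 hedge costs 66.5119, which is the no-arbitrage price.

(0,0): Delta=0.6670 Bond=-26.1989
V0=66.5119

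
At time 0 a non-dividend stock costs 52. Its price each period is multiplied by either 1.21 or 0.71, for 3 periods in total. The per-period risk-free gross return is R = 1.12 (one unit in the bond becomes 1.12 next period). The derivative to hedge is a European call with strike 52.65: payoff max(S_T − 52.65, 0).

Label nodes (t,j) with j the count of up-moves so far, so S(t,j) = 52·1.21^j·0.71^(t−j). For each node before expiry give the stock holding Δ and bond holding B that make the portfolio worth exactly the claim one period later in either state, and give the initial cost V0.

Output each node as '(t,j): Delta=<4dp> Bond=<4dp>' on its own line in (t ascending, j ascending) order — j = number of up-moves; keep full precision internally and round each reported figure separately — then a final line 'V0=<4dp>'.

(0,0): Delta=0.7975 Bond=-25.6174
(1,0): Delta=0.0557 Bond=-1.3038
(1,1): Delta=0.8931 Bond=-34.7035
(2,0): Delta=0.0000 Bond=0.0000
(2,1): Delta=0.0629 Bond=-1.7808
(2,2): Delta=1.0000 Bond=-47.0089
V0=15.8536

Under the risk-neutral measure, an up-move has probability p* = (R−d)/(u−d) = 0.8200 and values discount at R = 1.12.
At expiry t=3: V(3,0)=0.0000, V(3,1)=0.0000, V(3,2)=1.4046, V(3,3)=39.4712
  t=2,j=0: stock 26.2132 → up 31.7180 (V=0.0000), down 18.6114 (V=0.0000). Price 0.0000; hedge Δ=0.0000, bond B=0.0000.
  t=2,j=1: stock 44.6732 → up 54.0546 (V=1.4046), down 31.7180 (V=0.0000). Price 1.0283; hedge Δ=0.0629, bond B=-1.7808.
  t=2,j=2: stock 76.1332 → up 92.1212 (V=39.4712), down 54.0546 (V=1.4046). Price 29.1243; hedge Δ=1.0000, bond B=-47.0089.
  t=1,j=0: stock 36.9200 → up 44.6732 (V=1.0283), down 26.2132 (V=0.0000). Price 0.7529; hedge Δ=0.0557, bond B=-1.3038.
  t=1,j=1: stock 62.9200 → up 76.1332 (V=29.1243), down 44.6732 (V=1.0283). Price 21.4884; hedge Δ=0.8931, bond B=-34.7035.
  t=0,j=0: stock 52.0000 → up 62.9200 (V=21.4884), down 36.9200 (V=0.7529). Price 15.8536; hedge Δ=0.7975, bond B=-25.6174.
Check: Δ(0,0)·S0 + B(0,0) = 15.8536 = V0.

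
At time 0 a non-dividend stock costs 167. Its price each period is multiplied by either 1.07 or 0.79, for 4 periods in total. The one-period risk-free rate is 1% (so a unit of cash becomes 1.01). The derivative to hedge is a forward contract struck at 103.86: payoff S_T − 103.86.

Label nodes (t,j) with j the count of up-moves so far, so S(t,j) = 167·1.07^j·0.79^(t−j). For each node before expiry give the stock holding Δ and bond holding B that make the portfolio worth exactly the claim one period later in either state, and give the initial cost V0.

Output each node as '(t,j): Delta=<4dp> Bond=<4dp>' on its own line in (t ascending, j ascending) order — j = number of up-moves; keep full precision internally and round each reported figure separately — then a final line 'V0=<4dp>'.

Risk-neutral probability p* = (R−d)/(u−d) = (1.01−0.79)/(1.07−0.79) = 0.7857.
Terminal values V(4,·): V(4,0)=-38.8134, V(4,1)=-15.7589, V(4,2)=15.4669, V(4,3)=57.7599, V(4,4)=115.0429
  t=3,j=0: stock 82.3375 → up 88.1011 (V=-15.7589), down 65.0466 (V=-38.8134). Price -20.4942; hedge Δ=1.0000, bond B=-102.8317.
  t=3,j=1: stock 111.5204 → up 119.3269 (V=15.4669), down 88.1011 (V=-15.7589). Price 8.6887; hedge Δ=1.0000, bond B=-102.8317.
  t=3,j=2: stock 151.0467 → up 161.6199 (V=57.7599), down 119.3269 (V=15.4669). Price 48.2150; hedge Δ=1.0000, bond B=-102.8317.
  t=3,j=3: stock 204.5822 → up 218.9029 (V=115.0429), down 161.6199 (V=57.7599). Price 101.7505; hedge Δ=1.0000, bond B=-102.8317.
  t=2,j=0: stock 104.2247 → up 111.5204 (V=8.6887), down 82.3375 (V=-20.4942). Price 2.4112; hedge Δ=1.0000, bond B=-101.8135.
  t=2,j=1: stock 141.1651 → up 151.0467 (V=48.2150), down 111.5204 (V=8.6887). Price 39.3516; hedge Δ=1.0000, bond B=-101.8135.
  t=2,j=2: stock 191.1983 → up 204.5822 (V=101.7505), down 151.0467 (V=48.2150). Price 89.3848; hedge Δ=1.0000, bond B=-101.8135.
  t=1,j=0: stock 131.9300 → up 141.1651 (V=39.3516), down 104.2247 (V=2.4112). Price 31.1245; hedge Δ=1.0000, bond B=-100.8055.
  t=1,j=1: stock 178.6900 → up 191.1983 (V=89.3848), down 141.1651 (V=39.3516). Price 77.8845; hedge Δ=1.0000, bond B=-100.8055.
  t=0,j=0: stock 167.0000 → up 178.6900 (V=77.8845), down 131.9300 (V=31.1245). Price 67.1926; hedge Δ=1.0000, bond B=-99.8074.
The time-0 hedge costs 67.1926, which is the no-arbitrage price.

(0,0): Delta=1.0000 Bond=-99.8074
(1,0): Delta=1.0000 Bond=-100.8055
(1,1): Delta=1.0000 Bond=-100.8055
(2,0): Delta=1.0000 Bond=-101.8135
(2,1): Delta=1.0000 Bond=-101.8135
(2,2): Delta=1.0000 Bond=-101.8135
(3,0): Delta=1.0000 Bond=-102.8317
(3,1): Delta=1.0000 Bond=-102.8317
(3,2): Delta=1.0000 Bond=-102.8317
(3,3): Delta=1.0000 Bond=-102.8317
V0=67.1926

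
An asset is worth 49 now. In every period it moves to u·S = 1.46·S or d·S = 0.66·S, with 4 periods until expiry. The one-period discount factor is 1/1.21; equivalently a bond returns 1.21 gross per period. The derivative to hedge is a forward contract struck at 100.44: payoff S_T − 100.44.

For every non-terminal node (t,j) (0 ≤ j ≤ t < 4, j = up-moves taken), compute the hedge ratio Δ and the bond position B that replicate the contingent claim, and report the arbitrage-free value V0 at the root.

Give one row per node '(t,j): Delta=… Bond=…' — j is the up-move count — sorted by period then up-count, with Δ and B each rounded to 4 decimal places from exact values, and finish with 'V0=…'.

Since d<R<u, set p* = (R−d)/(u−d) = 0.6875; price each node as the discounted p*-expectation of its children.
At expiry t=4: V(4,0)=-91.1424, V(4,1)=-79.8725, V(4,2)=-54.9423, V(4,3)=0.2065, V(4,4)=122.2022
  t=3,j=0: stock 14.0873 → up 20.5675 (V=-79.8725), down 9.2976 (V=-91.1424). Price -68.9210; hedge Δ=1.0000, bond B=-83.0083.
  t=3,j=1: stock 31.1628 → up 45.4977 (V=-54.9423), down 20.5675 (V=-79.8725). Price -51.8454; hedge Δ=1.0000, bond B=-83.0083.
  t=3,j=2: stock 68.9359 → up 100.6465 (V=0.2065), down 45.4977 (V=-54.9423). Price -14.0723; hedge Δ=1.0000, bond B=-83.0083.
  t=3,j=3: stock 152.4947 → up 222.6422 (V=122.2022), down 100.6465 (V=0.2065). Price 69.4864; hedge Δ=1.0000, bond B=-83.0083.
  t=2,j=0: stock 21.3444 → up 31.1628 (V=-51.8454), down 14.0873 (V=-68.9210). Price -47.2575; hedge Δ=1.0000, bond B=-68.6019.
  t=2,j=1: stock 47.2164 → up 68.9359 (V=-14.0723), down 31.1628 (V=-51.8454). Price -21.3855; hedge Δ=1.0000, bond B=-68.6019.
  t=2,j=2: stock 104.4484 → up 152.4947 (V=69.4864), down 68.9359 (V=-14.0723). Price 35.8465; hedge Δ=1.0000, bond B=-68.6019.
  t=1,j=0: stock 32.3400 → up 47.2164 (V=-21.3855), down 21.3444 (V=-47.2575). Price -24.3558; hedge Δ=1.0000, bond B=-56.6958.
  t=1,j=1: stock 71.5400 → up 104.4484 (V=35.8465), down 47.2164 (V=-21.3855). Price 14.8442; hedge Δ=1.0000, bond B=-56.6958.
  t=0,j=0: stock 49.0000 → up 71.5400 (V=14.8442), down 32.3400 (V=-24.3558). Price 2.1440; hedge Δ=1.0000, bond B=-46.8560.
Check: Δ(0,0)·S0 + B(0,0) = 2.1440 = V0.

(0,0): Delta=1.0000 Bond=-46.8560
(1,0): Delta=1.0000 Bond=-56.6958
(1,1): Delta=1.0000 Bond=-56.6958
(2,0): Delta=1.0000 Bond=-68.6019
(2,1): Delta=1.0000 Bond=-68.6019
(2,2): Delta=1.0000 Bond=-68.6019
(3,0): Delta=1.0000 Bond=-83.0083
(3,1): Delta=1.0000 Bond=-83.0083
(3,2): Delta=1.0000 Bond=-83.0083
(3,3): Delta=1.0000 Bond=-83.0083
V0=2.1440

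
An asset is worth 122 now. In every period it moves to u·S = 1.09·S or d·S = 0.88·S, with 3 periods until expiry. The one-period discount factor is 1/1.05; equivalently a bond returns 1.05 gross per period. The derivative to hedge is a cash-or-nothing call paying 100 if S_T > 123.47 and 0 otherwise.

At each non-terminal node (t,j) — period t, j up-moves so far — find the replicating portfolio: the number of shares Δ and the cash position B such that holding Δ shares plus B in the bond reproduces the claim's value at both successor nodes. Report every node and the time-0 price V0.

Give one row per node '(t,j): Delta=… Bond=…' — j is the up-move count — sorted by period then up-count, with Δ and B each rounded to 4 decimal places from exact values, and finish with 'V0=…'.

(0,0): Delta=1.0918 Bond=-55.0241
(1,0): Delta=3.4196 Bond=-307.6907
(1,1): Delta=0.6496 Bond=1.0284
(2,0): Delta=0.0000 Bond=0.0000
(2,1): Delta=4.0692 Bond=-399.0930
(2,2): Delta=0.0000 Bond=95.2381
V0=78.1754

No-arbitrage ⇒ martingale measure with p* = (R−d)/(u−d) = 0.8095.
Terminal values V(3,·): V(3,0)=0.0000, V(3,1)=0.0000, V(3,2)=100.0000, V(3,3)=100.0000
Node (2,0) S=94.4768: V=(p*·0.0000+(1−p*)·0.0000)/1.05=0.0000; Δ=(0.0000−0.0000)/(102.9797−83.1396)=0.0000; B=V−Δ·S=0.0000
Node (2,1) S=117.0224: V=(p*·100.0000+(1−p*)·0.0000)/1.05=77.0975; Δ=(100.0000−0.0000)/(127.5544−102.9797)=4.0692; B=V−Δ·S=-399.0930
Node (2,2) S=144.9482: V=(p*·100.0000+(1−p*)·100.0000)/1.05=95.2381; Δ=(100.0000−100.0000)/(157.9935−127.5544)=0.0000; B=V−Δ·S=95.2381
Node (1,0) S=107.3600: V=(p*·77.0975+(1−p*)·0.0000)/1.05=59.4403; Δ=(77.0975−0.0000)/(117.0224−94.4768)=3.4196; B=V−Δ·S=-307.6907
Node (1,1) S=132.9800: V=(p*·95.2381+(1−p*)·77.0975)/1.05=87.4121; Δ=(95.2381−77.0975)/(144.9482−117.0224)=0.6496; B=V−Δ·S=1.0284
Node (0,0) S=122.0000: V=(p*·87.4121+(1−p*)·59.4403)/1.05=78.1754; Δ=(87.4121−59.4403)/(132.9800−107.3600)=1.0918; B=V−Δ·S=-55.0241
Self-financing check: at every node Δ·S+B equals the discounted successor values.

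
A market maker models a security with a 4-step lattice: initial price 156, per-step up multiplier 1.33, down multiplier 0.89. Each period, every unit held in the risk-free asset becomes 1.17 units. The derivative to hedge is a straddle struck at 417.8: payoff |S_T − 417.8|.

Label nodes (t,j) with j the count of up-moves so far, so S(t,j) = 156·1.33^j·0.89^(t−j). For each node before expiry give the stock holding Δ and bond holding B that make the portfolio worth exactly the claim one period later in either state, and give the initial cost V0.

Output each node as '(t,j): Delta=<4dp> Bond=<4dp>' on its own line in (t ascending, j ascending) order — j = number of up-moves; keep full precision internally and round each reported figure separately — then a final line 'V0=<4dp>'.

Since d<R<u, set p* = (R−d)/(u−d) = 0.6364; price each node as the discounted p*-expectation of its children.
Terminal payoffs: V(4,0)=319.9221, V(4,1)=271.5330, V(4,2)=199.2213, V(4,3)=91.1599, V(4,4)=70.3251
Node (3,0) S=109.9752: V=(p*·271.5330+(1−p*)·319.9221)/1.17=247.1189; Δ=(271.5330−319.9221)/(146.2670−97.8779)=-1.0000; B=V−Δ·S=357.0940
Node (3,1) S=164.3449: V=(p*·199.2213+(1−p*)·271.5330)/1.17=192.7491; Δ=(199.2213−271.5330)/(218.5787−146.2670)=-1.0000; B=V−Δ·S=357.0940
Node (3,2) S=245.5941: V=(p*·91.1599+(1−p*)·199.2213)/1.17=111.4999; Δ=(91.1599−199.2213)/(326.6401−218.5787)=-1.0000; B=V−Δ·S=357.0940
Node (3,3) S=367.0114: V=(p*·70.3251+(1−p*)·91.1599)/1.17=66.5824; Δ=(70.3251−91.1599)/(488.1251−326.6401)=-0.1290; B=V−Δ·S=113.9341
Node (2,0) S=123.5676: V=(p*·192.7491+(1−p*)·247.1189)/1.17=181.6410; Δ=(192.7491−247.1189)/(164.3449−109.9752)=-1.0000; B=V−Δ·S=305.2086
Node (2,1) S=184.6572: V=(p*·111.4999+(1−p*)·192.7491)/1.17=120.5514; Δ=(111.4999−192.7491)/(245.5941−164.3449)=-1.0000; B=V−Δ·S=305.2086
Node (2,2) S=275.9484: V=(p*·66.5824+(1−p*)·111.4999)/1.17=70.8684; Δ=(66.5824−111.4999)/(367.0114−245.5941)=-0.3699; B=V−Δ·S=172.9538
Node (1,0) S=138.8400: V=(p*·120.5514+(1−p*)·181.6410)/1.17=122.0220; Δ=(120.5514−181.6410)/(184.6572−123.5676)=-1.0000; B=V−Δ·S=260.8620
Node (1,1) S=207.4800: V=(p*·70.8684+(1−p*)·120.5514)/1.17=76.0128; Δ=(70.8684−120.5514)/(275.9484−184.6572)=-0.5442; B=V−Δ·S=188.9286
Node (0,0) S=156.0000: V=(p*·76.0128+(1−p*)·122.0220)/1.17=79.2679; Δ=(76.0128−122.0220)/(207.4800−138.8400)=-0.6703; B=V−Δ·S=183.8343
Each (Δ,B) replicates both successor values, so the strategy is self-financing and V0 is arbitrage-free.

(0,0): Delta=-0.6703 Bond=183.8343
(1,0): Delta=-1.0000 Bond=260.8620
(1,1): Delta=-0.5442 Bond=188.9286
(2,0): Delta=-1.0000 Bond=305.2086
(2,1): Delta=-1.0000 Bond=305.2086
(2,2): Delta=-0.3699 Bond=172.9538
(3,0): Delta=-1.0000 Bond=357.0940
(3,1): Delta=-1.0000 Bond=357.0940
(3,2): Delta=-1.0000 Bond=357.0940
(3,3): Delta=-0.1290 Bond=113.9341
V0=79.2679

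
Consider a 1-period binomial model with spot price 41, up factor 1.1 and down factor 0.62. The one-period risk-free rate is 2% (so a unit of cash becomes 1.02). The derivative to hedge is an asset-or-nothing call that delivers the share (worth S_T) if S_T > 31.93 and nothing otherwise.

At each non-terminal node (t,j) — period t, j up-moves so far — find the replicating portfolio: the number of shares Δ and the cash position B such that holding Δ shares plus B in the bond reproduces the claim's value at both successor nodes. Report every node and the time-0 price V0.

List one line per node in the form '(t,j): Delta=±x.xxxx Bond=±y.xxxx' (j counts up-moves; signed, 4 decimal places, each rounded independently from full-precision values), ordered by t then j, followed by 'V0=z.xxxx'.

(0,0): Delta=2.2917 Bond=-57.1119
V0=36.8464

No-arbitrage ⇒ martingale measure with p* = (R−d)/(u−d) = 0.8333.
Terminal values V(1,·): V(1,0)=0.0000, V(1,1)=45.1000
(0,0): S=41.0000. Δ = (V_up−V_dn)/(S_up−S_dn) = (45.1000−0.0000)/(45.1000−25.4200) = 2.2917. V = [p*·45.1000 + (1−p*)·0.0000]/1.02 = 36.8464. B = V − Δ·S = -57.1119.
Root portfolio cost Δ·41+B reproduces V0=36.8464.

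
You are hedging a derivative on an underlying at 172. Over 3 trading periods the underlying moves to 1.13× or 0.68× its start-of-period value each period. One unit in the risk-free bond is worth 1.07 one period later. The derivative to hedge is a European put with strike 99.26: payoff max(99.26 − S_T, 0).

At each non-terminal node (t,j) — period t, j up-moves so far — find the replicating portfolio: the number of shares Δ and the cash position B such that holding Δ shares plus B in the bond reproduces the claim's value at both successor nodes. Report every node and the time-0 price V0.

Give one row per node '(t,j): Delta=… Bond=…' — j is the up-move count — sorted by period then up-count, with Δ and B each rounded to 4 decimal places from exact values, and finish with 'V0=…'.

(0,0): Delta=-0.0317 Bond=5.8879
(1,0): Delta=-0.2292 Bond=29.4048
(1,1): Delta=-0.0134 Bond=2.7454
(2,0): Delta=-1.0000 Bond=92.7664
(2,1): Delta=-0.1578 Bond=22.0319
(2,2): Delta=0.0000 Bond=0.0000
V0=0.4416

The replicating-portfolio and risk-neutral prices coincide; use p* = (1.07−0.68)/(1.13−0.68) = 0.8667 for the latter.
At expiry t=3: V(3,0)=45.1777, V(3,1)=9.3879, V(3,2)=0.0000, V(3,3)=0.0000
(2,0): S=79.5328. Δ = (V_up−V_dn)/(S_up−S_dn) = (9.3879−45.1777)/(89.8721−54.0823) = -1.0000. V = [p*·9.3879 + (1−p*)·45.1777]/1.07 = 13.2336. B = V − Δ·S = 92.7664.
(2,1): S=132.1648. Δ = (V_up−V_dn)/(S_up−S_dn) = (0.0000−9.3879)/(149.3462−89.8721) = -0.1578. V = [p*·0.0000 + (1−p*)·9.3879]/1.07 = 1.1698. B = V − Δ·S = 22.0319.
(2,2): S=219.6268. Δ = (V_up−V_dn)/(S_up−S_dn) = (0.0000−0.0000)/(248.1783−149.3462) = 0.0000. V = [p*·0.0000 + (1−p*)·0.0000]/1.07 = 0.0000. B = V − Δ·S = 0.0000.
(1,0): S=116.9600. Δ = (V_up−V_dn)/(S_up−S_dn) = (1.1698−13.2336)/(132.1648−79.5328) = -0.2292. V = [p*·1.1698 + (1−p*)·13.2336]/1.07 = 2.5966. B = V − Δ·S = 29.4048.
(1,1): S=194.3600. Δ = (V_up−V_dn)/(S_up−S_dn) = (0.0000−1.1698)/(219.6268−132.1648) = -0.0134. V = [p*·0.0000 + (1−p*)·1.1698]/1.07 = 0.1458. B = V − Δ·S = 2.7454.
(0,0): S=172.0000. Δ = (V_up−V_dn)/(S_up−S_dn) = (0.1458−2.5966)/(194.3600−116.9600) = -0.0317. V = [p*·0.1458 + (1−p*)·2.5966]/1.07 = 0.4416. B = V − Δ·S = 5.8879.
Root portfolio cost Δ·172+B reproduces V0=0.4416.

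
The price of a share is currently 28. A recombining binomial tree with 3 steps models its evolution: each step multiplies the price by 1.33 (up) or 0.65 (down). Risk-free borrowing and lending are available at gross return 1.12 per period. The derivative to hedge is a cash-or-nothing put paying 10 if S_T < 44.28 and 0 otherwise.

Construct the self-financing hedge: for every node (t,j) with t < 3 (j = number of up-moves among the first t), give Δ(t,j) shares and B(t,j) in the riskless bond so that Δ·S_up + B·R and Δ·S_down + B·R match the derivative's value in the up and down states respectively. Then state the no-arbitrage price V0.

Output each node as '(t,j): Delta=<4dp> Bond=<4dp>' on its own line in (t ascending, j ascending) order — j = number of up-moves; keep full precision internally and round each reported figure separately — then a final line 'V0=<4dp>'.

Risk-neutral probability p* = (R−d)/(u−d) = (1.12−0.65)/(1.33−0.65) = 0.6912.
At expiry t=3: V(3,0)=10.0000, V(3,1)=10.0000, V(3,2)=10.0000, V(3,3)=0.0000
  t=2,j=0: stock 11.8300 → up 15.7339 (V=10.0000), down 7.6895 (V=10.0000). Price 8.9286; hedge Δ=0.0000, bond B=8.9286.
  t=2,j=1: stock 24.2060 → up 32.1940 (V=10.0000), down 15.7339 (V=10.0000). Price 8.9286; hedge Δ=0.0000, bond B=8.9286.
  t=2,j=2: stock 49.5292 → up 65.8738 (V=0.0000), down 32.1940 (V=10.0000). Price 2.7574; hedge Δ=-0.2969, bond B=17.4632.
  t=1,j=0: stock 18.2000 → up 24.2060 (V=8.9286), down 11.8300 (V=8.9286). Price 7.9719; hedge Δ=0.0000, bond B=7.9719.
  t=1,j=1: stock 37.2400 → up 49.5292 (V=2.7574), down 24.2060 (V=8.9286). Price 4.1635; hedge Δ=-0.2437, bond B=13.2389.
  t=0,j=0: stock 28.0000 → up 37.2400 (V=4.1635), down 18.2000 (V=7.9719). Price 4.7676; hedge Δ=-0.2000, bond B=10.3681.
Root portfolio cost Δ·28+B reproduces V0=4.7676.

(0,0): Delta=-0.2000 Bond=10.3681
(1,0): Delta=0.0000 Bond=7.9719
(1,1): Delta=-0.2437 Bond=13.2389
(2,0): Delta=0.0000 Bond=8.9286
(2,1): Delta=0.0000 Bond=8.9286
(2,2): Delta=-0.2969 Bond=17.4632
V0=4.7676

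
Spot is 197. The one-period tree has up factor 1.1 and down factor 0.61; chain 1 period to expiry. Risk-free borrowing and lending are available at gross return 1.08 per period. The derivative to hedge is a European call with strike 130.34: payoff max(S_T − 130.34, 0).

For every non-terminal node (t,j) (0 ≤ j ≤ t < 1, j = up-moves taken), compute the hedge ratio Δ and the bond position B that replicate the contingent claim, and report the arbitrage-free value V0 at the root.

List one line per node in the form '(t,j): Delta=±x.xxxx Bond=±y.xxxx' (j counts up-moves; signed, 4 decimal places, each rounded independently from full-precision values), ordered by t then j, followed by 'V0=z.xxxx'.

(0,0): Delta=0.8946 Bond=-99.5457
V0=76.6992

Since d<R<u, set p* = (R−d)/(u−d) = 0.9592; price each node as the discounted p*-expectation of its children.
At expiry t=1: V(1,0)=0.0000, V(1,1)=86.3600
Node (0,0) S=197.0000: V=(p*·86.3600+(1−p*)·0.0000)/1.08=76.6992; Δ=(86.3600−0.0000)/(216.7000−120.1700)=0.8946; B=V−Δ·S=-99.5457
Self-financing check: at every node Δ·S+B equals the discounted successor values.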